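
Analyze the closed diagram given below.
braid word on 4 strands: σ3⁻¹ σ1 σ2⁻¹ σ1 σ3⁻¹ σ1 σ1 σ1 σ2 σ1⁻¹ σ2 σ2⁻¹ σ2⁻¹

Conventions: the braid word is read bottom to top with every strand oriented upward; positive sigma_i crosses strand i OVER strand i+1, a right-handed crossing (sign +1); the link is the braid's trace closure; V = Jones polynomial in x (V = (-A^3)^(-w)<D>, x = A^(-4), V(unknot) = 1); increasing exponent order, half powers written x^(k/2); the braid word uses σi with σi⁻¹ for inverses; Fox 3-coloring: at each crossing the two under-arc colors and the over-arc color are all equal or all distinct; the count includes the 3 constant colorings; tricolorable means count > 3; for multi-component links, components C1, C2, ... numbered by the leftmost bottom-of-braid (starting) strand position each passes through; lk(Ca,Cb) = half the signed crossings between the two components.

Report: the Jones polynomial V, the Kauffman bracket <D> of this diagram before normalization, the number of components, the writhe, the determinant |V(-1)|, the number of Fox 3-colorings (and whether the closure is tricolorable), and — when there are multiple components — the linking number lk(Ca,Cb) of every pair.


V(x) = -x^-2 + 2x^-1 - 3 + 5x - 4x^2 + 5x^3 - 4x^4 + 2x^5 - x^6
bracket: A^-21 - 2A^-17 + 4A^-13 - 5A^-9 + 4A^-5 - 5A^-1 + 3A^3 - 2A^7 + A^11, w = +1
1 component, writhe +1, over 13 crossings
det 27, colorings 9 of 3^13 — tricolorable
observation: the span of V is 8, forcing >= 8 crossings in any diagram


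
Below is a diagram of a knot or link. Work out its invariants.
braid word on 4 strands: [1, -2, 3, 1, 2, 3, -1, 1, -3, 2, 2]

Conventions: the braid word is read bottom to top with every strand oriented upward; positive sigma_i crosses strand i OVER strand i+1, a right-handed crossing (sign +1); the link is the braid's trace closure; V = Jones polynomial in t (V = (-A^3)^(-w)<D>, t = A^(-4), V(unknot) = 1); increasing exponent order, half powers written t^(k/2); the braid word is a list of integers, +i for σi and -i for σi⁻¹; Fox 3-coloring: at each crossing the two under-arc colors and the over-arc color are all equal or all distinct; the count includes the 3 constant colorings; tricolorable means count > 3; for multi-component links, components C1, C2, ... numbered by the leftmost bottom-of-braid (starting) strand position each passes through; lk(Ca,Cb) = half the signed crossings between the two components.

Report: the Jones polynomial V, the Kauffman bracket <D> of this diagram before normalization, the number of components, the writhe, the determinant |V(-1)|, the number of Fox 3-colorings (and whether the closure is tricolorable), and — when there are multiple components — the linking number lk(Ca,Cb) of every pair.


V(t) = t - t^2 + 2t^3 - t^4 + t^5 - t^6
bracket: A^-9 - A^-5 + A^-1 - 2A^3 + A^7 - A^11, w = +5
1 component, writhe +5, over 11 crossings
det 7, colorings 3 of 3^11 — not tricolorable
observation: free reduction leaves σ1 σ2⁻¹ σ3 σ1 σ2 σ2 σ2 of the original 11 letters


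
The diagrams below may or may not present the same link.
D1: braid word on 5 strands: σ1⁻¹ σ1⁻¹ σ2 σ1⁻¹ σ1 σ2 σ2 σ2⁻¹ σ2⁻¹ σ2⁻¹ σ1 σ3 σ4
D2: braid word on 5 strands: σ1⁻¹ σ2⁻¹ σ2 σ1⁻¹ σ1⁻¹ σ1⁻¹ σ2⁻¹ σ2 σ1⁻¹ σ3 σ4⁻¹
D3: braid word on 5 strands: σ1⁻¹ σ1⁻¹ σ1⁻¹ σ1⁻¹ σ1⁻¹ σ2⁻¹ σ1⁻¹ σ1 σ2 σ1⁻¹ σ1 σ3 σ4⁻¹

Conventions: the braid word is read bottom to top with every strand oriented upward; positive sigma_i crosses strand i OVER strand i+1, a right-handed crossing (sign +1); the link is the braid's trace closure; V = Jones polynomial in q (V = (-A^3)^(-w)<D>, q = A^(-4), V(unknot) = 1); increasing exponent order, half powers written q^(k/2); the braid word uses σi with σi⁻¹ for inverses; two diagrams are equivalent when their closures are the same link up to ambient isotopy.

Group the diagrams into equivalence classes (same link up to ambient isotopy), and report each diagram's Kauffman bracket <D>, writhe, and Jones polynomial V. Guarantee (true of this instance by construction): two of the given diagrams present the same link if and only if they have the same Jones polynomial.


equivalence classes: {D1} | {D2, D3}
D1 (bracket A + A^5; 13 crossings at w = +1): V = -q^(-1/2) - q^(1/2)
V(D2) = q^(-15/2) - q^(-7/2) - q^(-5/2) - q^(-3/2)  (w -5, c 11, <D> = A^-9 + A^-5 + A^-1 - A^15)
V(D3) = q^(-15/2) - q^(-7/2) - q^(-5/2) - q^(-3/2)  [13 crossings, <D> = A^-9 + A^-5 + A^-1 - A^15, w = -5]
key observation: V(q) takes 2 values over 3 diagrams, fixing the grouping


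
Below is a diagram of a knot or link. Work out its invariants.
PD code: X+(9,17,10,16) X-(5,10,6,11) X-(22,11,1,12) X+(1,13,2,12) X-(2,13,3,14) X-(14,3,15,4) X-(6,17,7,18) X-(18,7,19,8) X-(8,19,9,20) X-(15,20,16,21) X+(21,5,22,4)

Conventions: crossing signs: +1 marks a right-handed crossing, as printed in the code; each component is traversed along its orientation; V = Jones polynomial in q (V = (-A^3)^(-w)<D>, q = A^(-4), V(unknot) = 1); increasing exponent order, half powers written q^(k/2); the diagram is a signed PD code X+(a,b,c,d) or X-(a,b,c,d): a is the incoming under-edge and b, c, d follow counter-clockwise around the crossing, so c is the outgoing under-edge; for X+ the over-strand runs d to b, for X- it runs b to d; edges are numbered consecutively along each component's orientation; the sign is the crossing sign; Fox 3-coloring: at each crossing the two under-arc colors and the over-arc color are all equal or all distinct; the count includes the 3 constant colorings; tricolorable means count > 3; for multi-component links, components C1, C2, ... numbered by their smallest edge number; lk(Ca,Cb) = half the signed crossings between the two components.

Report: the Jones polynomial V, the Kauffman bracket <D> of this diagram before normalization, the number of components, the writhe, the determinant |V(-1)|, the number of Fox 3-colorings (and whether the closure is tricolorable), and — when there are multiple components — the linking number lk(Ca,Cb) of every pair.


V(q) = -q^-8 + q^-7 - q^-6 + 2q^-5 - 2q^-4 + 2q^-3 - q^-2 + q^-1
bracket: -A^-11 + A^-7 - 2A^-3 + 2A - 2A^5 + A^9 - A^13 + A^17, w = -5
1 component, writhe -5, over 11 crossings
det 11, colorings 3 of 3^11 — not tricolorable
observation: w = -5 shifts under R1 moves; the (-A^3)^(5) factor cancels that in V


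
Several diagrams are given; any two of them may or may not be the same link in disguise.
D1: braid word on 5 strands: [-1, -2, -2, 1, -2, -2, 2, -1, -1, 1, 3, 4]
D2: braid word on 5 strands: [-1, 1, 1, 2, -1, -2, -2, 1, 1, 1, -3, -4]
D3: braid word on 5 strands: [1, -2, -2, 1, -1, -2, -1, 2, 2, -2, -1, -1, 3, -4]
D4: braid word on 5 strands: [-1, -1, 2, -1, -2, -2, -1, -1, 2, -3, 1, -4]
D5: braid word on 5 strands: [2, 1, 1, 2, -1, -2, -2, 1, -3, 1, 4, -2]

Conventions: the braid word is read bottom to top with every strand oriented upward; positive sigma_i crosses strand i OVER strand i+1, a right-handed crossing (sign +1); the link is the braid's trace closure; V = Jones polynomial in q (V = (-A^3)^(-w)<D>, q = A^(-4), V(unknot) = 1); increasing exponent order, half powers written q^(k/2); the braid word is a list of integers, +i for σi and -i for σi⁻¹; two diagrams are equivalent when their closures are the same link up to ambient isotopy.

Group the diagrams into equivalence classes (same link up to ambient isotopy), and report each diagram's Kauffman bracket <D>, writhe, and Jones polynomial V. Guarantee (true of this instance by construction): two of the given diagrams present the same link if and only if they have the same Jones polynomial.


classes: {D1, D3} | {D2, D5} | {D4}
V(D1) = -q^-6 + q^-5 - q^-4 + 2q^-3 - q^-2 + q^-1  [12 crossings, <D> = A^-2 - A^2 + 2A^6 - A^10 + A^14 - A^18, w = -2]
V(D2) = q^-1 - 1 + 2q - 2q^2 + 2q^3 - 2q^4 + q^5  [12 crossings, <D> = A^-20 - 2A^-16 + 2A^-12 - 2A^-8 + 2A^-4 - 1 + A^4, w = 0]
V(D3) = -q^-6 + q^-5 - q^-4 + 2q^-3 - q^-2 + q^-1  (w -4, c 14, <D> = A^-8 - A^-4 + 2 - A^4 + A^8 - A^12)
D4 (bracket 2A^-14 - 2A^-10 + 3A^-6 - 3A^-2 + 2A^2 - 2A^6 + A^10; 12 crossings at w = -6): V = q^-7 - 2q^-6 + 2q^-5 - 3q^-4 + 3q^-3 - 2q^-2 + 2q^-1
D5 (bracket A^-14 - 2A^-10 + 2A^-6 - 2A^-2 + 2A^2 - A^6 + A^10; 12 crossings at w = +2): V = q^-1 - 1 + 2q - 2q^2 + 2q^3 - 2q^4 + q^5
note: V(q) takes 3 values over 5 diagrams, fixing the grouping


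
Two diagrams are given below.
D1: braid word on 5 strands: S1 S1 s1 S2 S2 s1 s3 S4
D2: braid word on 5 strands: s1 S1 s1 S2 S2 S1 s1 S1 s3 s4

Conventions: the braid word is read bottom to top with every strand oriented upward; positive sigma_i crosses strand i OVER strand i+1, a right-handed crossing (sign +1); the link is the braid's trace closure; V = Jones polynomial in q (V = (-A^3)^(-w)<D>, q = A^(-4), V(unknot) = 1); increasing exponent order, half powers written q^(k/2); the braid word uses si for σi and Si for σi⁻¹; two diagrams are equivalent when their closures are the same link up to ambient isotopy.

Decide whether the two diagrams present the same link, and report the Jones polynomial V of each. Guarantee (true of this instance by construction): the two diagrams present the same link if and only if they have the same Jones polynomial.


same link: yes
V(D1) = q^-3 + q^-2 + q^-1 + 1  [8 crossings, <D> = A^-6 + A^-2 + A^2 + A^6, w = -2]
V(D2) = q^-3 + q^-2 + q^-1 + 1  (w 0, c 10, <D> = 1 + A^4 + A^8 + A^12)
note: one V(q) for all 2 diagrams — one class (guaranteed)


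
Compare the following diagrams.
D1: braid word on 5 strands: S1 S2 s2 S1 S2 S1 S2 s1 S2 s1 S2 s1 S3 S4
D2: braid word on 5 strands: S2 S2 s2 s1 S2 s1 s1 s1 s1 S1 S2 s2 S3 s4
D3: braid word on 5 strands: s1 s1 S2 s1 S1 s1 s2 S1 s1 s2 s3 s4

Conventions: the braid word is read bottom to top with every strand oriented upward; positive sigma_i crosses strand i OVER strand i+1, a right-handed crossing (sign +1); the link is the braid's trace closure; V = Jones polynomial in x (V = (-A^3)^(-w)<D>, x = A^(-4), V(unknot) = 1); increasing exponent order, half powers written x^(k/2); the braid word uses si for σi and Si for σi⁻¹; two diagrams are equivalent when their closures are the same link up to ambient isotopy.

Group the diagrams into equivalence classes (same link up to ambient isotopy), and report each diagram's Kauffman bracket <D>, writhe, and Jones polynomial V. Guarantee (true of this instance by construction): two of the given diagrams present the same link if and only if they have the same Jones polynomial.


classes: {D1} | {D2} | {D3}
V(D1) = -x^-6 + x^-5 - x^-4 + 2x^-3 - x^-2 + x^-1  [14 crossings, <D> = A^-14 - A^-10 + 2A^-6 - A^-2 + A^2 - A^6, w = -6]
V(D2) = x^-1 - 1 + 2x - 2x^2 + 2x^3 - 2x^4 + x^5  (w +2, c 14, <D> = A^-14 - 2A^-10 + 2A^-6 - 2A^-2 + 2A^2 - A^6 + A^10)
V(D3) = x - x^2 + 2x^3 - x^4 + x^5 - x^6  (w +6, c 12, <D> = -A^-6 + A^-2 - A^2 + 2A^6 - A^10 + A^14)
insight: 3 classes among 3 diagrams; unequal V(x) rules out equality


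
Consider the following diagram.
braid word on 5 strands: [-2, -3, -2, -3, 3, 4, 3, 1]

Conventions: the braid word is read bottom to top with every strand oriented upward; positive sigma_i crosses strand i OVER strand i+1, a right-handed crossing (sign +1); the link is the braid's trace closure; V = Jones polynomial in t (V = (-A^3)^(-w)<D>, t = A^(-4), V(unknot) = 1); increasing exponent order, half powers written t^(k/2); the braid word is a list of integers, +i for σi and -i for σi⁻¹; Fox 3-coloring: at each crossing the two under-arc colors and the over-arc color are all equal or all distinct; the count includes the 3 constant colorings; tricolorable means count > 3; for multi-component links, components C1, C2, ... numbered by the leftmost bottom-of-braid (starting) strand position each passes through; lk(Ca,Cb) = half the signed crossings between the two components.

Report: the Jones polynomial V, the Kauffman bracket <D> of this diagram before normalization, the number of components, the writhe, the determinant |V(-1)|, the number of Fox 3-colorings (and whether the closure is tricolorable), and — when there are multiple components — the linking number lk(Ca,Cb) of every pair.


V = 1
<D> = 1 (w = 0)
1 component over 8 crossings, w = 0
3 Fox colorings among 3^8, |V(-1)| = 1: not tricolorable
why: |V(-1)| = 1: so not tricolorable, since 3 does not divide 1


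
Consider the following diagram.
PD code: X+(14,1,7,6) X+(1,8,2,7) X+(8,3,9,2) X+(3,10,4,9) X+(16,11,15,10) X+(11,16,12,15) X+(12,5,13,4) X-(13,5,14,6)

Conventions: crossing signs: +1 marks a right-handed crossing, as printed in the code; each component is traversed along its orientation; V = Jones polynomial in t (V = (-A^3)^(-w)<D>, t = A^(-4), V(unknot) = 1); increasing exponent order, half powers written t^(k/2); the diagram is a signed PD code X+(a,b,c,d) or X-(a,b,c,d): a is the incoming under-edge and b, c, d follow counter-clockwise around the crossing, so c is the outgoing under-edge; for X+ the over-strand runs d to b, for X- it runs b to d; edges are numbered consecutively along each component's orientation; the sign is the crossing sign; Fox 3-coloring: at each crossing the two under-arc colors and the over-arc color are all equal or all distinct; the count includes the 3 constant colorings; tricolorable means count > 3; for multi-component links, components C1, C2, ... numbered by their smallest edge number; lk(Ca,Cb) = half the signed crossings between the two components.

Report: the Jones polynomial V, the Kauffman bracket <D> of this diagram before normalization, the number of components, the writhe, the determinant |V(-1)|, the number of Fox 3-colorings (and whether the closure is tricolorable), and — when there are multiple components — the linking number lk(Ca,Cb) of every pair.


Jones polynomial: V(t) = t^2 + 2t^4 - t^5 + 2t^6 - t^7 + t^8
<D> = A^-14 - A^-10 + 2A^-6 - A^-2 + 2A^2 + A^10; writhe +6
components 3, writhe +6 (8 crossings)
linking number lk(C1,C2) = +2
lk(C1,C3): 0
lk(C2,C3) = +1
3-colorings: 3 of 3^8, det 8 — not tricolorable
note: w = +6 shifts under R1 moves; the (-A^3)^(-6) factor cancels that in V


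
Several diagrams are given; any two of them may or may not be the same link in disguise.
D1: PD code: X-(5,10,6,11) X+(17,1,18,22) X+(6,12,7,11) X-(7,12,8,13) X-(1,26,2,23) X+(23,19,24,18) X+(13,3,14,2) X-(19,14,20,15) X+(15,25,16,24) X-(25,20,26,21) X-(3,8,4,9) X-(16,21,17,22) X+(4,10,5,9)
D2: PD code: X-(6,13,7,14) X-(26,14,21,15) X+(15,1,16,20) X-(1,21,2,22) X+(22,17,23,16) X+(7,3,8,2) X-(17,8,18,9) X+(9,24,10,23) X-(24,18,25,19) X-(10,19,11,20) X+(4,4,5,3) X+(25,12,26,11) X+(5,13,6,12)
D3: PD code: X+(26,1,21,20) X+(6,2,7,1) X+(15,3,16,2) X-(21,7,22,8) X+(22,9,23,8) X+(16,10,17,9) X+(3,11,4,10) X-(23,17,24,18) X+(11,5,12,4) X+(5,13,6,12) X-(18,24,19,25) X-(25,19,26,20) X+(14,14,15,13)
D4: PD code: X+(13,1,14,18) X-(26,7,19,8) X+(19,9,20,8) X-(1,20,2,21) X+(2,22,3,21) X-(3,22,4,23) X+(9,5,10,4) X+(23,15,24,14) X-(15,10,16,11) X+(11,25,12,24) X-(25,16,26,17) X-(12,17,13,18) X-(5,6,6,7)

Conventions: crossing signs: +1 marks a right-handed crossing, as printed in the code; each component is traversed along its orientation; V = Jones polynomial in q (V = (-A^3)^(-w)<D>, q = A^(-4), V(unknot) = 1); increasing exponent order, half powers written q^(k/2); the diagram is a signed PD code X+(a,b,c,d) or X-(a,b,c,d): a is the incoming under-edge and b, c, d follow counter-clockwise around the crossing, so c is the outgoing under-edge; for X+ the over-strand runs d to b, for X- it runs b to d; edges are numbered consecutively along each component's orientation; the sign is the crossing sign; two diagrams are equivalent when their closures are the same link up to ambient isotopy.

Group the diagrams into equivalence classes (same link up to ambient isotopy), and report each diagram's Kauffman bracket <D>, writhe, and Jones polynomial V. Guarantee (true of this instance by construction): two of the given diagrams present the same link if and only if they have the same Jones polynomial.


equivalence classes: {D1, D2, D4} | {D3}
D1 (bracket A^-9 - A^-5 + 2A^-1 - A^3 + 2A^7 - A^11; 13 crossings at w = -1): V = q^(-7/2) - 2q^(-5/2) + q^(-3/2) - 2q^(-1/2) + q^(1/2) - q^(3/2)
D2 (bracket A^-3 - A + 2A^5 - A^9 + 2A^13 - A^17; 13 crossings at w = +1): V = q^(-7/2) - 2q^(-5/2) + q^(-3/2) - 2q^(-1/2) + q^(1/2) - q^(3/2)
V(D3) = -q^(-1/2) - 2q^(3/2) + q^(5/2) - 2q^(7/2) + 2q^(9/2) - q^(11/2) + q^(13/2)  (w +5, c 13, <D> = -A^-11 + A^-7 - 2A^-3 + 2A - A^5 + 2A^9 + A^17)
V(D4) = q^(-7/2) - 2q^(-5/2) + q^(-3/2) - 2q^(-1/2) + q^(1/2) - q^(3/2)  [13 crossings, <D> = A^-9 - A^-5 + 2A^-1 - A^3 + 2A^7 - A^11, w = -1]
key observation: V(q) takes 2 values over 4 diagrams, fixing the grouping


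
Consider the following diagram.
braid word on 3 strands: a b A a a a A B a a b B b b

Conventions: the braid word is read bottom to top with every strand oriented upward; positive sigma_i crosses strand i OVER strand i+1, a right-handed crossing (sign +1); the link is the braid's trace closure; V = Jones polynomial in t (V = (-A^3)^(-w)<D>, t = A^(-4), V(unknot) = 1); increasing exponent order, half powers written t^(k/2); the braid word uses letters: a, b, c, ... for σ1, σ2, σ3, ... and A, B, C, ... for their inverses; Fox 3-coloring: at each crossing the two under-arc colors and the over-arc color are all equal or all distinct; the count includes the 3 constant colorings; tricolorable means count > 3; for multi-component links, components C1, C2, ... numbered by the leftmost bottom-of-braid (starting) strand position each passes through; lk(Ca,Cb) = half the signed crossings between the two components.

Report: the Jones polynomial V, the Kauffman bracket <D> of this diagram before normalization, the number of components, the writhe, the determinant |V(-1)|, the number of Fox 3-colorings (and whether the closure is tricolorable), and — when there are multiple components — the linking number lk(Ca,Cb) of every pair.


V(t) = t^2 + 2t^4 - 2t^5 + t^6 - 2t^7 + t^8
bracket: A^-14 - 2A^-10 + A^-6 - 2A^-2 + 2A^2 + A^10, w = +6
1 component, writhe +6, over 14 crossings
det 9, colorings 27 of 3^14 — tricolorable
observation: the word shrinks to σ1 σ2 σ1 σ2⁻¹ σ1 σ1 σ2 σ2 after cancelling


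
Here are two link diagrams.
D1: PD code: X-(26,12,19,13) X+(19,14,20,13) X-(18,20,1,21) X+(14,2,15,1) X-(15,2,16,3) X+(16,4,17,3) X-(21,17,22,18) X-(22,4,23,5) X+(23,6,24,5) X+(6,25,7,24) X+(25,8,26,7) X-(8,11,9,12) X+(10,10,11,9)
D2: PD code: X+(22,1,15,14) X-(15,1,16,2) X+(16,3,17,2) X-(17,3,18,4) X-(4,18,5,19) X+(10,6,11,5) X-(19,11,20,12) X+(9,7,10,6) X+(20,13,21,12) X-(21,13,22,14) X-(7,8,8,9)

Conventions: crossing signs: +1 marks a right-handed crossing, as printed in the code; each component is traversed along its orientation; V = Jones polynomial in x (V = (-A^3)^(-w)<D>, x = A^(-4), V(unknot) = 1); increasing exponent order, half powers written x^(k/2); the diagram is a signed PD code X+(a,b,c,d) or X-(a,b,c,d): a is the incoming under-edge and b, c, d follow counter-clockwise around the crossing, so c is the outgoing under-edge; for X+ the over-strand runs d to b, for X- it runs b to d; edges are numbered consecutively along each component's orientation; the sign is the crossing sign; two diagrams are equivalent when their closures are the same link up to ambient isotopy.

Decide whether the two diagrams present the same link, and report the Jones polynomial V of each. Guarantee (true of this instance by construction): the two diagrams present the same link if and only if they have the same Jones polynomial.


equivalent: no
V(D1) = -x^(-3/2) + x^(-1/2) - 2x^(1/2) + x^(3/2) - 2x^(5/2) + x^(7/2)  (w +1, c 13, <D> = -A^-11 + 2A^-7 - A^-3 + 2A - A^5 + A^9)
D2 (bracket A^-1 + A^7; 11 crossings at w = -1): V = -x^(-5/2) - x^(-1/2)
why: 2 classes among 2 diagrams; unequal V(x) rules out equality


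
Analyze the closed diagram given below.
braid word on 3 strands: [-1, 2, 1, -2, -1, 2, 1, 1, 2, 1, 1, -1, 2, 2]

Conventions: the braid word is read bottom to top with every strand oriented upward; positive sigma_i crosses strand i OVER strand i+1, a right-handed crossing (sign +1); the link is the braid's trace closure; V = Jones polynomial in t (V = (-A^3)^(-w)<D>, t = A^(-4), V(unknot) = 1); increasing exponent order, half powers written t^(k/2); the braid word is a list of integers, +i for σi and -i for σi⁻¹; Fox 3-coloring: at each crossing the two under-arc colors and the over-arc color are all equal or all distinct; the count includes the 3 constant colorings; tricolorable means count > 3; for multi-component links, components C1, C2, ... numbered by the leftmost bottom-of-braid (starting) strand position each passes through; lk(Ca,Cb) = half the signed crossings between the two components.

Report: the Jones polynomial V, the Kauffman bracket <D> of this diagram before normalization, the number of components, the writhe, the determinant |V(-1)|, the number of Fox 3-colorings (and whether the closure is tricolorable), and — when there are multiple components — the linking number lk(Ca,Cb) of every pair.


V = t^2 - t^3 + 3t^4 - 3t^5 + 3t^6 - 3t^7 + 2t^8 - t^9
<D> = -A^-18 + 2A^-14 - 3A^-10 + 3A^-6 - 3A^-2 + 3A^2 - A^6 + A^10 (w = +6)
1 component over 14 crossings, w = +6
3 Fox colorings among 3^14, |V(-1)| = 17: not tricolorable
why: free reduction leaves σ1⁻¹ σ2 σ1 σ2⁻¹ σ1⁻¹ σ2 σ1 σ1 σ2 σ1 σ2 σ2 of the original 14 letters


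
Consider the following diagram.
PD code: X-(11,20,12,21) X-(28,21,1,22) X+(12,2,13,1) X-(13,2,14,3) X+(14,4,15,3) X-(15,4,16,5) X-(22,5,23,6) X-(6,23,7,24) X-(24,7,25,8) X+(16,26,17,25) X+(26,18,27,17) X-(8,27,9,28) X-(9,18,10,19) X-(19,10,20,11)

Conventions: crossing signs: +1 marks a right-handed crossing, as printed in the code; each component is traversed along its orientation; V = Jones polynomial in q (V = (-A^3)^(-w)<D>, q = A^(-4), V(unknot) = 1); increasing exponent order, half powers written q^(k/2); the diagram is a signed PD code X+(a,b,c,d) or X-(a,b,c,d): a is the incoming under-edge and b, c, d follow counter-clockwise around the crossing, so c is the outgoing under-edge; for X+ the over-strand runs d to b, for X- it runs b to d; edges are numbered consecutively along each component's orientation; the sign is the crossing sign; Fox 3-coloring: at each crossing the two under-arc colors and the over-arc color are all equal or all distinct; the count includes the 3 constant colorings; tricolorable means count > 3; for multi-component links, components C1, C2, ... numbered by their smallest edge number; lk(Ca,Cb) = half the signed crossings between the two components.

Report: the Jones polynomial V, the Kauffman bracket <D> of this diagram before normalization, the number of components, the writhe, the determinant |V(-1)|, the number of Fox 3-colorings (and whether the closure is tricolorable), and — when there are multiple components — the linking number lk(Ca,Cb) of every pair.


V = q^-10 - 2q^-9 + 3q^-8 - 5q^-7 + 5q^-6 - 5q^-5 + 4q^-4 - 2q^-3 + 2q^-2
<D> = 2A^-10 - 2A^-6 + 4A^-2 - 5A^2 + 5A^6 - 5A^10 + 3A^14 - 2A^18 + A^22 (w = -6)
1 component over 14 crossings, w = -6
3 Fox colorings among 3^14, |V(-1)| = 29: not tricolorable
why: w = -6 shifts under R1 moves; the (-A^3)^(6) factor cancels that in V


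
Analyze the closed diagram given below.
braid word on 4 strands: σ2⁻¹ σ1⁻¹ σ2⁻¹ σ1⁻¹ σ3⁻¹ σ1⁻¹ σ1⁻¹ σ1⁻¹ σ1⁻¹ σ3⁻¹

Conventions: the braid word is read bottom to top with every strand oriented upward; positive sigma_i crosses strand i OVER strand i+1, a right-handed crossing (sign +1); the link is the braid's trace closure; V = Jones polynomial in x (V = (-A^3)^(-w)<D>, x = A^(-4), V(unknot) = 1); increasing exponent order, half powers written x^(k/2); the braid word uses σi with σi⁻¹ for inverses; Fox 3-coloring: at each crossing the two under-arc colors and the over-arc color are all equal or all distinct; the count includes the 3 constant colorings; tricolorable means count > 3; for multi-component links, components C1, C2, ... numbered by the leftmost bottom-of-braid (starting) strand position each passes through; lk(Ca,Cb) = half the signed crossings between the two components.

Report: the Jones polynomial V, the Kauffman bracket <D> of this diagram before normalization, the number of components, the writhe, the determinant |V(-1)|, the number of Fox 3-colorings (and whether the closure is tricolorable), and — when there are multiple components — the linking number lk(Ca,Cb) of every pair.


Jones polynomial: V(x) = x^(-25/2) - x^(-23/2) + 2x^(-21/2) - 2x^(-19/2) + 2x^(-17/2) - 2x^(-15/2) + x^(-13/2) - 2x^(-11/2) - x^(-7/2)
<D> = -A^-16 - 2A^-8 + A^-4 - 2 + 2A^4 - 2A^8 + 2A^12 - A^16 + A^20; writhe -10
components 2, writhe -10 (10 crossings)
linking number lk(C1,C2) = -1
3-colorings: 3 of 3^10, det 14 — not tricolorable
note: span 9 respects span(V) <= c + mu - 1 = 11 for this 2-component diagram


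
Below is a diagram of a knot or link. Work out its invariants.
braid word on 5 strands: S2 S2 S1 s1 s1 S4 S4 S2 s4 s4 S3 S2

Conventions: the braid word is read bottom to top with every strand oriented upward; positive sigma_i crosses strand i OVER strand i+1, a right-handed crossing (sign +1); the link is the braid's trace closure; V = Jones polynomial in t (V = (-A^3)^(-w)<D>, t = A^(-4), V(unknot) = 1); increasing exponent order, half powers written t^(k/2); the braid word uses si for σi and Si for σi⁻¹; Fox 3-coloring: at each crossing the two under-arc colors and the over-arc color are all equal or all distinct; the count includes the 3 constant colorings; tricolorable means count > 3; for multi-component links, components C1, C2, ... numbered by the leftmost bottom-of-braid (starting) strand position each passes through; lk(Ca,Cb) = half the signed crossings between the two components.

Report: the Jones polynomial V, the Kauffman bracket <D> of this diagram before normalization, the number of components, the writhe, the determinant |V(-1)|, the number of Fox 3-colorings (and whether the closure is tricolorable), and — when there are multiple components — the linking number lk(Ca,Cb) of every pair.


Jones polynomial: V(t) = t^-6 + t^-3 + t^-2 + t^-1
<D> = A^-8 + A^-4 + 1 + A^12; writhe -4
components 3, writhe -4 (12 crossings)
linking number lk(C1,C2) = -2
lk(C1,C3): 0
lk(C2,C3) = 0
3-colorings: 9 of 3^12, det 0 — tricolorable
note: the word shrinks to σ2⁻¹ σ2⁻¹ σ1 σ4⁻¹ σ4⁻¹ σ2⁻¹ σ4 σ4 σ3⁻¹ σ2⁻¹ after cancelling


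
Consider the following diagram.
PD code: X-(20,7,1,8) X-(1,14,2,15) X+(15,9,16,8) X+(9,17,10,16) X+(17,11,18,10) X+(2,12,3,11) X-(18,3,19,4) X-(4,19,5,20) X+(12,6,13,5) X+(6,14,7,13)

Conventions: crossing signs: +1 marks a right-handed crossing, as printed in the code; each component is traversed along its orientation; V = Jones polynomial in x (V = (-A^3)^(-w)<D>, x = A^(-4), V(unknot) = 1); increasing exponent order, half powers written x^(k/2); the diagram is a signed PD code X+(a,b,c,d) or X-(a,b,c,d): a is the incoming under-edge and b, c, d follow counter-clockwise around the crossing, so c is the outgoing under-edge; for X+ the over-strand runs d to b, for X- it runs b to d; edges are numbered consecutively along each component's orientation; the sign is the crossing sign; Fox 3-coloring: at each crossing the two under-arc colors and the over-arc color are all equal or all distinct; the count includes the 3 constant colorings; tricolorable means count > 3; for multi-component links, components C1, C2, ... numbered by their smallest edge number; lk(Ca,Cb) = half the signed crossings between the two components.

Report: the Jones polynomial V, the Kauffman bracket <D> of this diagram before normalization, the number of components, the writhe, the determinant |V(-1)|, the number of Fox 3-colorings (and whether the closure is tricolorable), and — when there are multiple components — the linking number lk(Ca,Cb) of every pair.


Jones polynomial: V(x) = -x^-2 + x^-1 - 1 + 3x - 2x^2 + 3x^3 - 2x^4 + x^5 - x^6
<D> = -A^-18 + A^-14 - 2A^-10 + 3A^-6 - 2A^-2 + 3A^2 - A^6 + A^10 - A^14; writhe +2
components 1, writhe +2 (10 crossings)
3-colorings: 9 of 3^10, det 15 — tricolorable
note: |V(-1)| = 15: so tricolorable, since 3 divides 15


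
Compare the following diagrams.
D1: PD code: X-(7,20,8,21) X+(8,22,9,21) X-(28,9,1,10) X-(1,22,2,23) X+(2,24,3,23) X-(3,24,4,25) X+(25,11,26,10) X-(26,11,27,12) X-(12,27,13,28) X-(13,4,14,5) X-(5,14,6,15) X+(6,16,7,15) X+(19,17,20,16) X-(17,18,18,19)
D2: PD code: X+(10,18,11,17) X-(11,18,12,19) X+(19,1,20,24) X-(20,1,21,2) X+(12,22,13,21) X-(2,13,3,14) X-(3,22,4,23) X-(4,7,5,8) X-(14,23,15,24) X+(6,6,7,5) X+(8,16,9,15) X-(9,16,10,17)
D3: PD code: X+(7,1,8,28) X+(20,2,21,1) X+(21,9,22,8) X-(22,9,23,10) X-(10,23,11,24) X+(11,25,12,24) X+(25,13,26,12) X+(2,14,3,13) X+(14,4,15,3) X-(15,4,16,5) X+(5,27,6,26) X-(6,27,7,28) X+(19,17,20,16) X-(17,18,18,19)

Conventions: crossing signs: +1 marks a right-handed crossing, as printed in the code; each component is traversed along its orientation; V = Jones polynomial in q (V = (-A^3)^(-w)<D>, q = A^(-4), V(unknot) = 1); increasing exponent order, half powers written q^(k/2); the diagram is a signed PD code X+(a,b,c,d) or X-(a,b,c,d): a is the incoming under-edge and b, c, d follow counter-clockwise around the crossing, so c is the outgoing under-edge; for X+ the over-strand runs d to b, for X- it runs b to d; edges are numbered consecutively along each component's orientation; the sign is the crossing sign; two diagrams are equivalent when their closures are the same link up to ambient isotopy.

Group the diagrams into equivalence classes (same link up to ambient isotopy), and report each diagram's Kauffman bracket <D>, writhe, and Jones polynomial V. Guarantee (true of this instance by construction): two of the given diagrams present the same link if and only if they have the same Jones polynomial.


classes: {D1} | {D2} | {D3}
V(D1) = -q^-4 + q^-3 + q^-1  [14 crossings, <D> = A^-8 + 1 - A^4, w = -4]
V(D2) = 1  [12 crossings, <D> = A^-6, w = -2]
V(D3) = q + q^3 - q^4  (w +4, c 14, <D> = -A^-4 + 1 + A^8)
insight: V(q) takes 3 values over 3 diagrams, fixing the grouping


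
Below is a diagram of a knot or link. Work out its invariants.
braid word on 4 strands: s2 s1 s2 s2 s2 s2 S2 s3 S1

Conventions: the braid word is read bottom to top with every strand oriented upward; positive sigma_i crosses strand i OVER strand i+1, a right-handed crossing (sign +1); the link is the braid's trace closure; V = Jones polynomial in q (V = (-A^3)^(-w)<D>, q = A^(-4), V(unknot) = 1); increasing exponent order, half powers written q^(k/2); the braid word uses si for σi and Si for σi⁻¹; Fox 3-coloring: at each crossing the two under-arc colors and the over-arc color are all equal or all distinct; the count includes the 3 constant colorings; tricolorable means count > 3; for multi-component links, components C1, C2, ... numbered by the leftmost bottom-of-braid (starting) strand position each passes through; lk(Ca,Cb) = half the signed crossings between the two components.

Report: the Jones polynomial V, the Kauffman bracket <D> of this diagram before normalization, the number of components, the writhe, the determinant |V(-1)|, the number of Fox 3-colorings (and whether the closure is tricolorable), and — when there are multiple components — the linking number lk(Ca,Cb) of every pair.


V(q) = q + q^3 - q^4
bracket: A^-1 - A^3 - A^11, w = +5
1 component, writhe +5, over 9 crossings
det 3, colorings 9 of 3^9 — tricolorable
observation: the span of V is 3, forcing >= 3 crossings in any diagram


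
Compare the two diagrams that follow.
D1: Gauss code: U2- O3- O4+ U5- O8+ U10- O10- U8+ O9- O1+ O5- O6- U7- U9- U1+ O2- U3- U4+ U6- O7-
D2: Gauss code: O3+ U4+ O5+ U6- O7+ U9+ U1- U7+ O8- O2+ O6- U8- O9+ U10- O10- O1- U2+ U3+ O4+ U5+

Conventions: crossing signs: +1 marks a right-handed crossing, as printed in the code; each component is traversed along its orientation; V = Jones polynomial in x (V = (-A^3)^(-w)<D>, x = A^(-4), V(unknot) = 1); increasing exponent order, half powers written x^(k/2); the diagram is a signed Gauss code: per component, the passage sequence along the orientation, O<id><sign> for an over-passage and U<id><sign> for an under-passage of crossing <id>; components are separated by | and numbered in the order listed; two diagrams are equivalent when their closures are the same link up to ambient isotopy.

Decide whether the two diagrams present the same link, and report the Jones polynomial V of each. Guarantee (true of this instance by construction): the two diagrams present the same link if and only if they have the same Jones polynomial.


equivalent: no
V(D1) = -x^-4 + x^-3 + x^-1  (w -4, c 10, <D> = A^-8 + 1 - A^4)
D2 (bracket -A^-10 + A^-6 + A^2; 10 crossings at w = +2): V = x + x^3 - x^4
why: comparing 2 Jones polynomials yields 2 groups


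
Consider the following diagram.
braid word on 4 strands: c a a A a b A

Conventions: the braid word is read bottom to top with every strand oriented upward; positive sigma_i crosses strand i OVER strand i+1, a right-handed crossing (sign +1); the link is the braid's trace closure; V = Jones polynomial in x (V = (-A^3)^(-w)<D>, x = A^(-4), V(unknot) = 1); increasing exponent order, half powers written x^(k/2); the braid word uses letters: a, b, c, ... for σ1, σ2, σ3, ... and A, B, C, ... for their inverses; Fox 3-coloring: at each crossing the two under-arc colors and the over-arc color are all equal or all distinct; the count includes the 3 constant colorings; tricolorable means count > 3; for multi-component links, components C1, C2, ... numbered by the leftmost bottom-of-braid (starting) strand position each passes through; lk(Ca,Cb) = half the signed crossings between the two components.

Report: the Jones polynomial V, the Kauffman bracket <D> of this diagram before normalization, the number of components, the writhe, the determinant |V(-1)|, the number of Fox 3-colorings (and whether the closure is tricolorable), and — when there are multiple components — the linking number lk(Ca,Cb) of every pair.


V = 1
<D> = -A^9 (w = +3)
1 component over 7 crossings, w = +3
3 Fox colorings among 3^7, |V(-1)| = 1: not tricolorable
why: |V(-1)| = 1: so not tricolorable, since 3 does not divide 1


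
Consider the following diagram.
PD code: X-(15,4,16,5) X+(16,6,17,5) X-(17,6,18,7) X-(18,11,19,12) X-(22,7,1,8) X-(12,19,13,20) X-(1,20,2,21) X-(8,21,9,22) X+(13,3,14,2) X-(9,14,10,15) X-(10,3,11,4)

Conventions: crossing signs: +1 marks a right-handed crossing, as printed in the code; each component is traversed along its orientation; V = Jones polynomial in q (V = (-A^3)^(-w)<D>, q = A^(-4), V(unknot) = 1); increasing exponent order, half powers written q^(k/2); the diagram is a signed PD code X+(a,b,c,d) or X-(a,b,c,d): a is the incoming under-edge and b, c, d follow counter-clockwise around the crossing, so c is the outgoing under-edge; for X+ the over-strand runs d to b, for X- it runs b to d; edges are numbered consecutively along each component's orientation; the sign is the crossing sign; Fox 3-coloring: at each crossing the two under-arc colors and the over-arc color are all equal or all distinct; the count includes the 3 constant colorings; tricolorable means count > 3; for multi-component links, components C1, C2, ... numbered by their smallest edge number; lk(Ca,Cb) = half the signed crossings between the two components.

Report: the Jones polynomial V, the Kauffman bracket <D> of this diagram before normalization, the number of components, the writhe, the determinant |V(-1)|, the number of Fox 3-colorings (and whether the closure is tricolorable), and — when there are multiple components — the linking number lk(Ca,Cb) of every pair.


V(q) = q^-8 - 2q^-7 + q^-6 - 2q^-5 + 2q^-4 + q^-2
bracket: -A^-13 - 2A^-5 + 2A^-1 - A^3 + 2A^7 - A^11, w = -7
1 component, writhe -7, over 11 crossings
det 9, colorings 27 of 3^11 — tricolorable
observation: V spans 6 powers of q: at least 6 crossings in any diagram


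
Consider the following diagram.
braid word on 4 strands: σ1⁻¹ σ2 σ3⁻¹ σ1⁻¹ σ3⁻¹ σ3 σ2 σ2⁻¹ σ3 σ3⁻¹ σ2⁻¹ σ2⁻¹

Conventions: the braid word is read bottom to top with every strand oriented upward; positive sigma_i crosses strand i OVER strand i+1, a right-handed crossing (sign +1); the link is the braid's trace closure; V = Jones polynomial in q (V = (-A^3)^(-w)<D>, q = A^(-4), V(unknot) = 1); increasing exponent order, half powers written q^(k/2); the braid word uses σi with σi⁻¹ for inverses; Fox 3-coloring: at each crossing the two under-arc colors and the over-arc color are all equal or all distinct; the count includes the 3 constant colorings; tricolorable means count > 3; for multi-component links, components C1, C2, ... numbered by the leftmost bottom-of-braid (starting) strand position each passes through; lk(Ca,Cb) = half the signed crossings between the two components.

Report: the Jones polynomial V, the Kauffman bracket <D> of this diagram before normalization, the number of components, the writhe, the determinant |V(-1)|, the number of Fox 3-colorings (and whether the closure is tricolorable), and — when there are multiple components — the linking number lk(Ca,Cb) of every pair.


V(q) = -q^(-9/2) - q^(-5/2) + q^(-3/2) - q^(-1/2)
bracket: -A^-10 + A^-6 - A^-2 - A^6, w = -4
2 components, writhe -4, over 12 crossings
lk(C1,C2) = -2
det 4, colorings 3 of 3^12 — not tricolorable
observation: the span of V is 4, within the link bound 12 + 2 - 1


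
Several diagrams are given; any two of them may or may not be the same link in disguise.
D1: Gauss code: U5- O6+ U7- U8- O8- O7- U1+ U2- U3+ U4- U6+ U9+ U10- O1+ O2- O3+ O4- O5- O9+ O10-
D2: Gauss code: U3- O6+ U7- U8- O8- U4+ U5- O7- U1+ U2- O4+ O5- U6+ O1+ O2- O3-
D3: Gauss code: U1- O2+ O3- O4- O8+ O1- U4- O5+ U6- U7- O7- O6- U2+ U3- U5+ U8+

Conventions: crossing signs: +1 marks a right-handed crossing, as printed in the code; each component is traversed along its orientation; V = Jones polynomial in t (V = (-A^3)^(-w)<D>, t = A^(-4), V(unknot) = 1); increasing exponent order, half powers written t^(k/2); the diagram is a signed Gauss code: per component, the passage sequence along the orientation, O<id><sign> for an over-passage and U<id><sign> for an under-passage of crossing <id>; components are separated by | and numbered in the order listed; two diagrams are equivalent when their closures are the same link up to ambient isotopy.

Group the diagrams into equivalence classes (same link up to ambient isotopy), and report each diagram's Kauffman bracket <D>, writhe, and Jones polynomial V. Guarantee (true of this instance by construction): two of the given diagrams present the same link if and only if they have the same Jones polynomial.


classes: {D1, D2, D3}
V(D1) = 1  [10 crossings, <D> = A^-6, w = -2]
V(D2) = 1  [8 crossings, <D> = A^-6, w = -2]
V(D3) = 1  (w -2, c 8, <D> = A^-6)
insight: one V(t) for all 3 diagrams — one class (guaranteed)


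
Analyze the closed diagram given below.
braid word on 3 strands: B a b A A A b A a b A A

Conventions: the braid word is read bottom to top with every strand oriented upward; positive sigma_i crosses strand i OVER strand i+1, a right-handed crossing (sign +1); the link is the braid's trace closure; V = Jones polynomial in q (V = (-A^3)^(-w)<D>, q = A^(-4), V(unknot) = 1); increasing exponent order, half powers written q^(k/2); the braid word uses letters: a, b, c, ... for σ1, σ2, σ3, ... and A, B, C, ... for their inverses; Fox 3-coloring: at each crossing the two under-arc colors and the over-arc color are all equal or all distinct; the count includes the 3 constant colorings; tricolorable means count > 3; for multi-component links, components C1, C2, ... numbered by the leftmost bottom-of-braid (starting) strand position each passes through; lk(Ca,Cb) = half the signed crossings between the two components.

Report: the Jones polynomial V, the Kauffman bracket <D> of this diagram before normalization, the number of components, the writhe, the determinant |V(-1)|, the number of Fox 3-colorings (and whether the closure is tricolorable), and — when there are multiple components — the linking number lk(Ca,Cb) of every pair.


V = -q^-6 + 2q^-5 - 3q^-4 + 4q^-3 - 4q^-2 + 4q^-1 - 2 + 2q - q^2
<D> = -A^-14 + 2A^-10 - 2A^-6 + 4A^-2 - 4A^2 + 4A^6 - 3A^10 + 2A^14 - A^18 (w = -2)
1 component over 12 crossings, w = -2
3 Fox colorings among 3^12, |V(-1)| = 23: not tricolorable
why: the span of V is 8, forcing >= 8 crossings in any diagram
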